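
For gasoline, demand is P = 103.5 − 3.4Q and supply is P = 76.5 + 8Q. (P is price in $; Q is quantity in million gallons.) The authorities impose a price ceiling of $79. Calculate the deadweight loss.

Competitive equilibrium: 103.5 − 3.4Q = 76.5 + 8Q → Q* = 2.3684, P* = 95.4474.
At the ceiling P = 79, quantity supplied = (79 − 76.5)/8 = 0.3125.
Willingness to pay at Q' = 0.3125: 103.5 − 3.4·0.3125 = 102.4375.
ΔQ = 2.3684 − 0.3125 = 2.0559; wedge = 102.4375 − 79 = 23.4375.
Deadweight loss = ½ × 2.0559 × 23.4375 = $24.09 million.

$24.09 million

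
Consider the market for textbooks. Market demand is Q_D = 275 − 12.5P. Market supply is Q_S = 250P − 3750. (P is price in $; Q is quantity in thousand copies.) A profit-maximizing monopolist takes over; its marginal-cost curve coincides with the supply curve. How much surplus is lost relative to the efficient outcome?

In inverse form: demand P = 22 − 0.08Q, supply P = 15 + 0.004Q.
Competitive equilibrium: 22 − 0.08Q = 15 + 0.004Q → Q* = 83.3333, P* = 15.3333.
Marginal revenue: MR = 22 − 0.16Q. Set MR = MC: 22 − 0.16Q = 15 + 0.004Q → Q_m = 42.6829.
Price P_m = 22 − 0.08·42.6829 = 18.5854; MC(Q_m) = 15 + 0.004·42.6829 = 15.1707.
Competitive Q* = 83.3333, so ΔQ = 40.6504; wedge = 18.5854 − 15.1707 = 3.4147.
The triangle = ½ × 40.6504 × 3.4147 = $69.40 thousand.

$69.40 thousand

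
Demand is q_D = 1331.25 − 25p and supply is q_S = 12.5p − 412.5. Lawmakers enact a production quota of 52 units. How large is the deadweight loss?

In inverse form: demand p = 53.25 − 0.04q, supply p = 33 + 0.08q.
Competitive equilibrium: 53.25 − 0.04q = 33 + 0.08q → q* = 168.75, p* = 46.5.
At q = 52: demand price = 53.25 − 0.04·52 = 51.17; supply price = 33 + 0.08·52 = 37.16.
Δq = 168.75 − 52 = 116.75; wedge = 51.17 − 37.16 = 14.01.
Deadweight loss = ½ × 116.75 × 14.01 = 817.83.

817.83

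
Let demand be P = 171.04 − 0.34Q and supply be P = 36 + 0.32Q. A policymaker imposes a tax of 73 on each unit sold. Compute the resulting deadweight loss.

Competitive equilibrium: 171.04 − 0.34Q = 36 + 0.32Q → Q* = 204.6061, P* = 101.4739.
With the tax, the buyer price exceeds the seller price by 73: (171.04 − 0.34Q) − (36 + 0.32Q) = 73 → Q' = 94.
ΔQ = 204.6061 − 94 = 110.6061; the wedge equals the tax, 73.
The triangle = ½ × 110.6061 × 73 = 4037.12.

4037.12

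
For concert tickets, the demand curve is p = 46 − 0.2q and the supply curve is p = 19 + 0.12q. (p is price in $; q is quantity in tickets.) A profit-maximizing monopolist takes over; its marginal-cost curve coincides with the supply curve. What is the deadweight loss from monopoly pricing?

Competitive equilibrium: 46 − 0.2q = 19 + 0.12q → q* = 84.375, p* = 29.125.
Marginal revenue: MR = 46 − 0.4q. Set MR = MC: 46 − 0.4q = 19 + 0.12q → q_m = 51.9231.
Price p_m = 46 − 0.2·51.9231 = 35.6154; MC(q_m) = 19 + 0.12·51.9231 = 25.2308.
Competitive q* = 84.375, so Δq = 32.4519; wedge = 35.6154 − 25.2308 = 10.3846.
Welfare loss = ½ × 32.4519 × 10.3846 = $168.50.

$168.50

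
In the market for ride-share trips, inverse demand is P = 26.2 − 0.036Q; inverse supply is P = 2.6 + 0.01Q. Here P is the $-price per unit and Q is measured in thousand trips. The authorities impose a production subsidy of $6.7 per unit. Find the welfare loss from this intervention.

Competitive equilibrium: 26.2 − 0.036Q = 2.6 + 0.01Q → Q* = 513.0435, P* = 7.7304.
The subsidy lowers effective supply by 6.7: P = 0.01Q − 4.1.
New quantity: 26.2 − 0.036Q = 0.01Q − 4.1 → Q' = 658.6957.
Overproduction ΔQ = 658.6957 − 513.0435 = 145.6522; wedge = subsidy = 6.7.
Deadweight loss = ½ × 145.6522 × 6.7 = $487.93 thousand.

$487.93 thousand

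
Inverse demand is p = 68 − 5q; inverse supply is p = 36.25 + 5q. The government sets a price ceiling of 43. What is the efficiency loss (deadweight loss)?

Competitive equilibrium: 68 − 5q = 36.25 + 5q → q* = 3.175, p* = 52.125.
At the ceiling p = 43, quantity supplied = (43 − 36.25)/5 = 1.35.
Willingness to pay at q' = 1.35: 68 − 5·1.35 = 61.25.
Δq = 3.175 − 1.35 = 1.825; wedge = 61.25 − 43 = 18.25.
Welfare loss = ½ × 1.825 × 18.25 = 16.65.

16.65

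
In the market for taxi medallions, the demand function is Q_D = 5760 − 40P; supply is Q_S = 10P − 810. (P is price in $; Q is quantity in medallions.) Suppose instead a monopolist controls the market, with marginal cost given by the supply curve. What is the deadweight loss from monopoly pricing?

In inverse form: demand P = 144 − 0.025Q, supply P = 81 + 0.1Q.
Competitive equilibrium: 144 − 0.025Q = 81 + 0.1Q → Q* = 504, P* = 131.4.
Marginal revenue: MR = 144 − 0.05Q. Set MR = MC: 144 − 0.05Q = 81 + 0.1Q → Q_m = 420.
Price P_m = 144 − 0.025·420 = 133.5; MC(Q_m) = 81 + 0.1·420 = 123.
Competitive Q* = 504, so ΔQ = 84; wedge = 133.5 − 123 = 10.5.
Deadweight loss = ½ × 84 × 10.5 = $441.

$441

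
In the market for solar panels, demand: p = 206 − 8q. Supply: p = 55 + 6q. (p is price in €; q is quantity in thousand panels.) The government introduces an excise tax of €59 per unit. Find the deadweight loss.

€124.32 thousand

Competitive equilibrium: 206 − 8q = 55 + 6q → q* = 10.7857, p* = 119.7143.
With the tax, the buyer price exceeds the seller price by 59: (206 − 8q) − (55 + 6q) = 59 → q' = 6.5714.
Δq = 10.7857 − 6.5714 = 4.2143; the wedge equals the tax, 59.
Welfare loss = ½ × 4.2143 × 59 = €124.32 thousand.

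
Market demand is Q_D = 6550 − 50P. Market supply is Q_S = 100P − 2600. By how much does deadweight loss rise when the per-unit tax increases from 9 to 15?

2400

In inverse form: demand P = 131 − 0.02Q, supply P = 26 + 0.01Q.
Competitive equilibrium: 131 − 0.02Q = 26 + 0.01Q → Q* = 3500, P* = 61.
For a per-unit tax t: ΔQ = t/0.03, so DWL = ½·t·(t/0.03) = t²/0.06.
At t = 9: DWL = 1350. At t = 15: DWL = 3750.
Increase = 3750 − 1350 = 2400.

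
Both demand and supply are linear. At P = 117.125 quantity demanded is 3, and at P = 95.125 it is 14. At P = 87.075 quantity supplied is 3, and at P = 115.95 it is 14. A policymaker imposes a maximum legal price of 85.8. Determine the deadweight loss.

112.76

Demand slope = (95.125 − 117.125)/(14 − 3) = −2, so P = 123.125 − 2Q.
Supply slope = (115.95 − 87.075)/(14 − 3) = 2.625, so P = 79.2 + 2.625Q.
Competitive equilibrium: 123.125 − 2Q = 79.2 + 2.625Q → Q* = 9.4973, P* = 104.1304.
At the ceiling P = 85.8, quantity supplied = (85.8 − 79.2)/2.625 = 2.5143.
Willingness to pay at Q' = 2.5143: 123.125 − 2·2.5143 = 118.0964.
ΔQ = 9.4973 − 2.5143 = 6.983; wedge = 118.0964 − 85.8 = 32.2964.
The triangle = ½ × 6.983 × 32.2964 = 112.76.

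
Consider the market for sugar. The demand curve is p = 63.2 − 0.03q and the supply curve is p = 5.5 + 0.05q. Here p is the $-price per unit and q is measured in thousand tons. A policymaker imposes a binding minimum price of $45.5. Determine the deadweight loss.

Competitive equilibrium: 63.2 − 0.03q = 5.5 + 0.05q → q* = 721.25, p* = 41.5625.
At the floor p = 45.5, quantity demanded = (63.2 − 45.5)/0.03 = 590.
Sellers' marginal cost at q' = 590: 5.5 + 0.05·590 = 35.
Δq = 721.25 − 590 = 131.25; wedge = 45.5 − 35 = 10.5.
Welfare loss = ½ × 131.25 × 10.5 = $689.06 thousand.

$689.06 thousand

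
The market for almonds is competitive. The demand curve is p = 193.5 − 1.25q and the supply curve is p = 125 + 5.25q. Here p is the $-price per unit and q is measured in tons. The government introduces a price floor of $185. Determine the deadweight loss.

$45.42

Competitive equilibrium: 193.5 − 1.25q = 125 + 5.25q → q* = 10.5385, p* = 180.3269.
At the floor p = 185, quantity demanded = (193.5 − 185)/1.25 = 6.8.
Sellers' marginal cost at q' = 6.8: 125 + 5.25·6.8 = 160.7.
Δq = 10.5385 − 6.8 = 3.7385; wedge = 185 − 160.7 = 24.3.
DWL = ½ × 3.7385 × 24.3 = $45.42.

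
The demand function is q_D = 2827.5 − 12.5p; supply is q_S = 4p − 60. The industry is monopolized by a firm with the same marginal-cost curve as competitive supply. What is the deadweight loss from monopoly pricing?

In inverse form: demand p = 226.2 − 0.08q, supply p = 15 + 0.25q.
Competitive equilibrium: 226.2 − 0.08q = 15 + 0.25q → q* = 640, p* = 175.
Marginal revenue: MR = 226.2 − 0.16q. Set MR = MC: 226.2 − 0.16q = 15 + 0.25q → q_m = 515.12195.
Price p_m = 226.2 − 0.08·515.12195 = 184.99024; MC(q_m) = 15 + 0.25·515.12195 = 143.78049.
Competitive q* = 640, so Δq = 124.87805; wedge = 184.99024 − 143.78049 = 41.20975.
Deadweight loss = ½ × 124.87805 × 41.20975 = 2573.10.

2573.10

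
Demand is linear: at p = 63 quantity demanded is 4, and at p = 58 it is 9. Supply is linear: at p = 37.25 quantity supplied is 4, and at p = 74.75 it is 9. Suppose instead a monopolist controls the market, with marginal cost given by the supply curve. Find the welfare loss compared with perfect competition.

Demand slope = (58 − 63)/(9 − 4) = −1, so p = 67 − q.
Supply slope = (74.75 − 37.25)/(9 − 4) = 7.5, so p = 7.25 + 7.5q.
Competitive equilibrium: 67 − q = 7.25 + 7.5q → q* = 7.0294, p* = 59.9706.
Marginal revenue: MR = 67 − 2q. Set MR = MC: 67 − 2q = 7.25 + 7.5q → q_m = 6.2895.
Price p_m = 67 − 1·6.2895 = 60.7105; MC(q_m) = 7.25 + 7.5·6.2895 = 54.4213.
Competitive q* = 7.0294, so Δq = 0.7399; wedge = 60.7105 − 54.4213 = 6.2892.
DWL = ½ × 0.7399 × 6.2892 = 2.33.

2.33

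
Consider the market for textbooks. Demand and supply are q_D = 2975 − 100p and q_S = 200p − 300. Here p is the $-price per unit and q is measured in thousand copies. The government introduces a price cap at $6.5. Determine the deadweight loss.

$5852.08 thousand

In inverse form: demand p = 29.75 − 0.01q, supply p = 1.5 + 0.005q.
Competitive equilibrium: 29.75 − 0.01q = 1.5 + 0.005q → q* = 1883.3333, p* = 10.9167.
At the ceiling p = 6.5, quantity supplied = (6.5 − 1.5)/0.005 = 1000.
Willingness to pay at q' = 1000: 29.75 − 0.01·1000 = 19.75.
Δq = 1883.3333 − 1000 = 883.3333; wedge = 19.75 − 6.5 = 13.25.
Deadweight loss = ½ × 883.3333 × 13.25 = $5852.08 thousand.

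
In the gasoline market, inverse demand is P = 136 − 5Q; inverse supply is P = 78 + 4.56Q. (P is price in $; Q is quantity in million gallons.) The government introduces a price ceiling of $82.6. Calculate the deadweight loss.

Competitive equilibrium: 136 − 5Q = 78 + 4.56Q → Q* = 6.06695, P* = 105.66527.
At the ceiling P = 82.6, quantity supplied = (82.6 − 78)/4.56 = 1.00877.
Willingness to pay at Q' = 1.00877: 136 − 5·1.00877 = 130.95615.
ΔQ = 6.06695 − 1.00877 = 5.05818; wedge = 130.95615 − 82.6 = 48.35615.
The triangle = ½ × 5.05818 × 48.35615 = $122.30 million.

$122.30 million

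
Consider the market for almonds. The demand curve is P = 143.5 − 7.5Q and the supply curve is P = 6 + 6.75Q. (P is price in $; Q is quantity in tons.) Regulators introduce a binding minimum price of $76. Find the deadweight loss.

Competitive equilibrium: 143.5 − 7.5Q = 6 + 6.75Q → Q* = 9.6491, P* = 71.1316.
At the floor P = 76, quantity demanded = (143.5 − 76)/7.5 = 9.
Sellers' marginal cost at Q' = 9: 6 + 6.75·9 = 66.75.
ΔQ = 9.6491 − 9 = 0.6491; wedge = 76 − 66.75 = 9.25.
The triangle = ½ × 0.6491 × 9.25 = $3.

$3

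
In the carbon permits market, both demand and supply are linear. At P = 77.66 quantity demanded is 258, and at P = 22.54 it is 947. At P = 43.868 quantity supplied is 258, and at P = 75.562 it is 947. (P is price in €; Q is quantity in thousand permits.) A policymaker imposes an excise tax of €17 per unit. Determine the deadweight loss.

€1146.83 thousand

Demand slope = (22.54 − 77.66)/(947 − 258) = −0.08, so P = 98.3 − 0.08Q.
Supply slope = (75.562 − 43.868)/(947 − 258) = 0.046, so P = 32 + 0.046Q.
Competitive equilibrium: 98.3 − 0.08Q = 32 + 0.046Q → Q* = 526.1905, P* = 56.2048.
With the tax, the buyer price exceeds the seller price by 17: (98.3 − 0.08Q) − (32 + 0.046Q) = 17 → Q' = 391.2698.
ΔQ = 526.1905 − 391.2698 = 134.9207; the wedge equals the tax, 17.
DWL = ½ × 134.9207 × 17 = €1146.83 thousand.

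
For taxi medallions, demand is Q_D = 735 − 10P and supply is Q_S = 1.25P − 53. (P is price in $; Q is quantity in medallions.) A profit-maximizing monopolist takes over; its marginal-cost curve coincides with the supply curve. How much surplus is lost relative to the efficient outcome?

In inverse form: demand P = 73.5 − 0.1Q, supply P = 42.4 + 0.8Q.
Competitive equilibrium: 73.5 − 0.1Q = 42.4 + 0.8Q → Q* = 34.5556, P* = 70.0444.
Marginal revenue: MR = 73.5 − 0.2Q. Set MR = MC: 73.5 − 0.2Q = 42.4 + 0.8Q → Q_m = 31.1.
Price P_m = 73.5 − 0.1·31.1 = 70.39; MC(Q_m) = 42.4 + 0.8·31.1 = 67.28.
Competitive Q* = 34.5556, so ΔQ = 3.4556; wedge = 70.39 − 67.28 = 3.11.
The triangle = ½ × 3.4556 × 3.11 = $5.37.

$5.37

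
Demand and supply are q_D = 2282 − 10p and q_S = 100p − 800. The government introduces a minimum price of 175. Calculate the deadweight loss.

In inverse form: demand p = 228.2 − 0.1q, supply p = 8 + 0.01q.
Competitive equilibrium: 228.2 − 0.1q = 8 + 0.01q → q* = 2001.8182, p* = 28.0182.
At the floor p = 175, quantity demanded = (228.2 − 175)/0.1 = 532.
Sellers' marginal cost at q' = 532: 8 + 0.01·532 = 13.32.
Δq = 2001.8182 − 532 = 1469.8182; wedge = 175 − 13.32 = 161.68.
Deadweight loss = ½ × 1469.8182 × 161.68 = 118820.10.

118820.10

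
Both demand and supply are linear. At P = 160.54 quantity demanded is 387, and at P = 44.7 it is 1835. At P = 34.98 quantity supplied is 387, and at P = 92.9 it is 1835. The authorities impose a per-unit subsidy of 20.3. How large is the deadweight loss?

1717.04

Demand slope = (44.7 − 160.54)/(1835 − 387) = −0.08, so P = 191.5 − 0.08Q.
Supply slope = (92.9 − 34.98)/(1835 − 387) = 0.04, so P = 19.5 + 0.04Q.
Competitive equilibrium: 191.5 − 0.08Q = 19.5 + 0.04Q → Q* = 1433.3333, P* = 76.8333.
The subsidy lowers effective supply by 20.3: P = 0.04Q − 0.8.
New quantity: 191.5 − 0.08Q = 0.04Q − 0.8 → Q' = 1602.5.
Overproduction ΔQ = 1602.5 − 1433.3333 = 169.1667; wedge = subsidy = 20.3.
The triangle = ½ × 169.1667 × 20.3 = 1717.04.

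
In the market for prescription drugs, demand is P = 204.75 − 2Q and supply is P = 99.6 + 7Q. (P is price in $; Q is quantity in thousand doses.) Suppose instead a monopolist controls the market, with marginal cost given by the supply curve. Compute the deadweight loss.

Competitive equilibrium: 204.75 − 2Q = 99.6 + 7Q → Q* = 11.6833, P* = 181.3833.
Marginal revenue: MR = 204.75 − 4Q. Set MR = MC: 204.75 − 4Q = 99.6 + 7Q → Q_m = 9.5591.
Price P_m = 204.75 − 2·9.5591 = 185.6318; MC(Q_m) = 99.6 + 7·9.5591 = 166.5137.
Competitive Q* = 11.6833, so ΔQ = 2.1242; wedge = 185.6318 − 166.5137 = 19.1181.
The triangle = ½ × 2.1242 × 19.1181 = $20.31 thousand.

$20.31 thousand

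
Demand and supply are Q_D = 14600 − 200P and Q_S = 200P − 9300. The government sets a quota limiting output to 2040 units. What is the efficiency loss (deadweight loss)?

In inverse form: demand P = 73 − 0.005Q, supply P = 46.5 + 0.005Q.
Competitive equilibrium: 73 − 0.005Q = 46.5 + 0.005Q → Q* = 2650, P* = 59.75.
At Q = 2040: demand price = 73 − 0.005·2040 = 62.8; supply price = 46.5 + 0.005·2040 = 56.7.
ΔQ = 2650 − 2040 = 610; wedge = 62.8 − 56.7 = 6.1.
The triangle = ½ × 610 × 6.1 = 1860.50.

1860.50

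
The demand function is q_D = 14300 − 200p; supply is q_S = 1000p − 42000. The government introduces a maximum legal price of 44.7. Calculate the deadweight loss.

14740.83

In inverse form: demand p = 71.5 − 0.005q, supply p = 42 + 0.001q.
Competitive equilibrium: 71.5 − 0.005q = 42 + 0.001q → q* = 4916.6667, p* = 46.9167.
At the ceiling p = 44.7, quantity supplied = (44.7 − 42)/0.001 = 2700.
Willingness to pay at q' = 2700: 71.5 − 0.005·2700 = 58.
Δq = 4916.6667 − 2700 = 2216.6667; wedge = 58 − 44.7 = 13.3.
The triangle = ½ × 2216.6667 × 13.3 = 14740.83.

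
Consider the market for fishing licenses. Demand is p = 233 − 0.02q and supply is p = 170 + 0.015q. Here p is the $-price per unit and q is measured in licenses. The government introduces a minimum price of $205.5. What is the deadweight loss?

$3160.94

Competitive equilibrium: 233 − 0.02q = 170 + 0.015q → q* = 1800, p* = 197.
At the floor p = 205.5, quantity demanded = (233 − 205.5)/0.02 = 1375.
Sellers' marginal cost at q' = 1375: 170 + 0.015·1375 = 190.625.
Δq = 1800 − 1375 = 425; wedge = 205.5 − 190.625 = 14.875.
DWL = ½ × 425 × 14.875 = $3160.94.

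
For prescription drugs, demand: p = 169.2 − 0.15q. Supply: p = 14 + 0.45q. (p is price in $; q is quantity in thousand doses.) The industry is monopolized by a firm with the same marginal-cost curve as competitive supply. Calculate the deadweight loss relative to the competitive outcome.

$802.90 thousand

Competitive equilibrium: 169.2 − 0.15q = 14 + 0.45q → q* = 258.6667, p* = 130.4.
Marginal revenue: MR = 169.2 − 0.3q. Set MR = MC: 169.2 − 0.3q = 14 + 0.45q → q_m = 206.9333.
Price p_m = 169.2 − 0.15·206.9333 = 138.16; MC(q_m) = 14 + 0.45·206.9333 = 107.12.
Competitive q* = 258.6667, so Δq = 51.7334; wedge = 138.16 − 107.12 = 31.04.
Welfare loss = ½ × 51.7334 × 31.04 = $802.90 thousand.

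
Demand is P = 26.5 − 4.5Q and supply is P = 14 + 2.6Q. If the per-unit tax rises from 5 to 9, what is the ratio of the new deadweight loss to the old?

Competitive equilibrium: 26.5 − 4.5Q = 14 + 2.6Q → Q* = 1.7606, P* = 18.5775.
For a per-unit tax t: ΔQ = t/7.1, so DWL = ½·t·(t/7.1) = t²/14.2.
At t = 5: DWL = 1.761. At t = 9: DWL = 5.704.
Ratio = (9/5)² = 3.24.

3.24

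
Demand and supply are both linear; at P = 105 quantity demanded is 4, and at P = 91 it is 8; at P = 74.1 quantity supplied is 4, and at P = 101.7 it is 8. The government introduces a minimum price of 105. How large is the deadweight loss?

Demand slope = (91 − 105)/(8 − 4) = −3.5, so P = 119 − 3.5Q.
Supply slope = (101.7 − 74.1)/(8 − 4) = 6.9, so P = 46.5 + 6.9Q.
Competitive equilibrium: 119 − 3.5Q = 46.5 + 6.9Q → Q* = 6.97115, P* = 94.60096.
At the floor P = 105, quantity demanded = (119 − 105)/3.5 = 4.
Sellers' marginal cost at Q' = 4: 46.5 + 6.9·4 = 74.1.
ΔQ = 6.97115 − 4 = 2.97115; wedge = 105 − 74.1 = 30.9.
DWL = ½ × 2.97115 × 30.9 = 45.90.

45.90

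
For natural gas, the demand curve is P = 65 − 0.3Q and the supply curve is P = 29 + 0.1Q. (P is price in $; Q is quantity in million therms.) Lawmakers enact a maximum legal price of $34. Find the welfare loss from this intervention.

$320 million

Competitive equilibrium: 65 − 0.3Q = 29 + 0.1Q → Q* = 90, P* = 38.
At the ceiling P = 34, quantity supplied = (34 − 29)/0.1 = 50.
Willingness to pay at Q' = 50: 65 − 0.3·50 = 50.
ΔQ = 90 − 50 = 40; wedge = 50 − 34 = 16.
Deadweight loss = ½ × 40 × 16 = $320 million.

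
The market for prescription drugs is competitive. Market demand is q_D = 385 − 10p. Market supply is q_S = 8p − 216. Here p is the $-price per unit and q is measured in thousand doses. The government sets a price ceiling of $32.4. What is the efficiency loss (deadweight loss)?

$7.04 thousand

In inverse form: demand p = 38.5 − 0.1q, supply p = 27 + 0.125q.
Competitive equilibrium: 38.5 − 0.1q = 27 + 0.125q → q* = 51.1111, p* = 33.3889.
At the ceiling p = 32.4, quantity supplied = (32.4 − 27)/0.125 = 43.2.
Willingness to pay at q' = 43.2: 38.5 − 0.1·43.2 = 34.18.
Δq = 51.1111 − 43.2 = 7.9111; wedge = 34.18 − 32.4 = 1.78.
Welfare loss = ½ × 7.9111 × 1.78 = $7.04 thousand.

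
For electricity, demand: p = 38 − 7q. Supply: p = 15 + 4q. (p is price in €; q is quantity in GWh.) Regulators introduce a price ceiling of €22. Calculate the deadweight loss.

€0.64

Competitive equilibrium: 38 − 7q = 15 + 4q → q* = 2.0909, p* = 23.3636.
At the ceiling p = 22, quantity supplied = (22 − 15)/4 = 1.75.
Willingness to pay at q' = 1.75: 38 − 7·1.75 = 25.75.
Δq = 2.0909 − 1.75 = 0.3409; wedge = 25.75 − 22 = 3.75.
The triangle = ½ × 0.3409 × 3.75 = €0.64.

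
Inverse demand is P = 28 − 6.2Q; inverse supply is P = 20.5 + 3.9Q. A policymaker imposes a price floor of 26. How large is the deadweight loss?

Competitive equilibrium: 28 − 6.2Q = 20.5 + 3.9Q → Q* = 0.7426, P* = 23.396.
At the floor P = 26, quantity demanded = (28 − 26)/6.2 = 0.3226.
Sellers' marginal cost at Q' = 0.3226: 20.5 + 3.9·0.3226 = 21.7581.
ΔQ = 0.7426 − 0.3226 = 0.42; wedge = 26 − 21.7581 = 4.2419.
DWL = ½ × 0.42 × 4.2419 = 0.89.

0.89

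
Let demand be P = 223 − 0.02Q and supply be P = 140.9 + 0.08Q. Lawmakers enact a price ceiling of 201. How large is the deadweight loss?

243.25

Competitive equilibrium: 223 − 0.02Q = 140.9 + 0.08Q → Q* = 821, P* = 206.58.
At the ceiling P = 201, quantity supplied = (201 − 140.9)/0.08 = 751.25.
Willingness to pay at Q' = 751.25: 223 − 0.02·751.25 = 207.975.
ΔQ = 821 − 751.25 = 69.75; wedge = 207.975 − 201 = 6.975.
The triangle = ½ × 69.75 × 6.975 = 243.25.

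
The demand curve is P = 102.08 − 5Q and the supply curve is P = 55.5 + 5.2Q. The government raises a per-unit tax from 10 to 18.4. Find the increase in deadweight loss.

Competitive equilibrium: 102.08 − 5Q = 55.5 + 5.2Q → Q* = 4.5667, P* = 79.2467.
For a per-unit tax t: ΔQ = t/10.2, so DWL = ½·t·(t/10.2) = t²/20.4.
At t = 10: DWL = 4.902. At t = 18.4: DWL = 16.596.
Increase = 16.596 − 4.902 = 11.69.

11.69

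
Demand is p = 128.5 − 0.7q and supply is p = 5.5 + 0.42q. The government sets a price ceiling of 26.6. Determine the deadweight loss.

Competitive equilibrium: 128.5 − 0.7q = 5.5 + 0.42q → q* = 109.8214, p* = 51.625.
At the ceiling p = 26.6, quantity supplied = (26.6 − 5.5)/0.42 = 50.2381.
Willingness to pay at q' = 50.2381: 128.5 − 0.7·50.2381 = 93.3333.
Δq = 109.8214 − 50.2381 = 59.5833; wedge = 93.3333 − 26.6 = 66.7333.
DWL = ½ × 59.5833 × 66.7333 = 1988.10.

1988.10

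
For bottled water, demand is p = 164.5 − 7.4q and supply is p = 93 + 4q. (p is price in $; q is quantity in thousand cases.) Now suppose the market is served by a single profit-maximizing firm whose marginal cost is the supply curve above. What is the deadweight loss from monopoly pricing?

Competitive equilibrium: 164.5 − 7.4q = 93 + 4q → q* = 6.2719, p* = 118.0877.
Marginal revenue: MR = 164.5 − 14.8q. Set MR = MC: 164.5 − 14.8q = 93 + 4q → q_m = 3.8032.
Price p_m = 164.5 − 7.4·3.8032 = 136.3563; MC(q_m) = 93 + 4·3.8032 = 108.2128.
Competitive q* = 6.2719, so Δq = 2.4687; wedge = 136.3563 − 108.2128 = 28.1435.
DWL = ½ × 2.4687 × 28.1435 = $34.74 thousand.

$34.74 thousand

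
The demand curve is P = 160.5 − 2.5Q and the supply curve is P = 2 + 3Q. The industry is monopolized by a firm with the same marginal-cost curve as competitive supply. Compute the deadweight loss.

223.03

Competitive equilibrium: 160.5 − 2.5Q = 2 + 3Q → Q* = 28.8182, P* = 88.4545.
Marginal revenue: MR = 160.5 − 5Q. Set MR = MC: 160.5 − 5Q = 2 + 3Q → Q_m = 19.8125.
Price P_m = 160.5 − 2.5·19.8125 = 110.9688; MC(Q_m) = 2 + 3·19.8125 = 61.4375.
Competitive Q* = 28.8182, so ΔQ = 9.0057; wedge = 110.9688 − 61.4375 = 49.5313.
DWL = ½ × 9.0057 × 49.5313 = 223.03.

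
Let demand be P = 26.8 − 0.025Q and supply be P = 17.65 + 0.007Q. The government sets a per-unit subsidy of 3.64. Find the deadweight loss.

Competitive equilibrium: 26.8 − 0.025Q = 17.65 + 0.007Q → Q* = 285.9375, P* = 19.6516.
The subsidy lowers effective supply by 3.64: P = 14.01 + 0.007Q.
New quantity: 26.8 − 0.025Q = 14.01 + 0.007Q → Q' = 399.6875.
Overproduction ΔQ = 399.6875 − 285.9375 = 113.75; wedge = subsidy = 3.64.
Welfare loss = ½ × 113.75 × 3.64 = 207.025.

207.025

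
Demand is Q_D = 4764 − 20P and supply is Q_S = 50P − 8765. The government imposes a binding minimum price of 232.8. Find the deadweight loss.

21875.11

In inverse form: demand P = 238.2 − 0.05Q, supply P = 175.3 + 0.02Q.
Competitive equilibrium: 238.2 − 0.05Q = 175.3 + 0.02Q → Q* = 898.5714, P* = 193.2714.
At the floor P = 232.8, quantity demanded = (238.2 − 232.8)/0.05 = 108.
Sellers' marginal cost at Q' = 108: 175.3 + 0.02·108 = 177.46.
ΔQ = 898.5714 − 108 = 790.5714; wedge = 232.8 − 177.46 = 55.34.
DWL = ½ × 790.5714 × 55.34 = 21875.11.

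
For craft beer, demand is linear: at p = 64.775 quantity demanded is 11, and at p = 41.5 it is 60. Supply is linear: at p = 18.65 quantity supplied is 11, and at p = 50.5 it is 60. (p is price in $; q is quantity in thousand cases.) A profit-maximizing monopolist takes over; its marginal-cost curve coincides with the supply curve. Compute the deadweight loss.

Demand slope = (41.5 − 64.775)/(60 − 11) = −0.475, so p = 70 − 0.475q.
Supply slope = (50.5 − 18.65)/(60 − 11) = 0.65, so p = 11.5 + 0.65q.
Competitive equilibrium: 70 − 0.475q = 11.5 + 0.65q → q* = 52, p* = 45.3.
Marginal revenue: MR = 70 − 0.95q. Set MR = MC: 70 − 0.95q = 11.5 + 0.65q → q_m = 36.5625.
Price p_m = 70 − 0.475·36.5625 = 52.6328; MC(q_m) = 11.5 + 0.65·36.5625 = 35.2656.
Competitive q* = 52, so Δq = 15.4375; wedge = 52.6328 − 35.2656 = 17.3672.
DWL = ½ × 15.4375 × 17.3672 = $134.05 thousand.

$134.05 thousand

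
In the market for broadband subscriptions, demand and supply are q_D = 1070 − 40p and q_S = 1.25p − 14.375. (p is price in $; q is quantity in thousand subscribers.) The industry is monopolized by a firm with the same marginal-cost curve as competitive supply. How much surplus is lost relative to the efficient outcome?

In inverse form: demand p = 26.75 − 0.025q, supply p = 11.5 + 0.8q.
Competitive equilibrium: 26.75 − 0.025q = 11.5 + 0.8q → q* = 18.4848, p* = 26.2879.
Marginal revenue: MR = 26.75 − 0.05q. Set MR = MC: 26.75 − 0.05q = 11.5 + 0.8q → q_m = 17.9412.
Price p_m = 26.75 − 0.025·17.9412 = 26.3015; MC(q_m) = 11.5 + 0.8·17.9412 = 25.853.
Competitive q* = 18.4848, so Δq = 0.5436; wedge = 26.3015 − 25.853 = 0.4485.
The triangle = ½ × 0.5436 × 0.4485 = $0.12 thousand.

$0.12 thousand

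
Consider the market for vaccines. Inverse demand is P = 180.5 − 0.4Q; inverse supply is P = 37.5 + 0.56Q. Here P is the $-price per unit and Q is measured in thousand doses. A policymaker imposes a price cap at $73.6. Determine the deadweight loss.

$3426.84 thousand

Competitive equilibrium: 180.5 − 0.4Q = 37.5 + 0.56Q → Q* = 148.9583, P* = 120.9167.
At the ceiling P = 73.6, quantity supplied = (73.6 − 37.5)/0.56 = 64.4643.
Willingness to pay at Q' = 64.4643: 180.5 − 0.4·64.4643 = 154.7143.
ΔQ = 148.9583 − 64.4643 = 84.494; wedge = 154.7143 − 73.6 = 81.1143.
Welfare loss = ½ × 84.494 × 81.1143 = $3426.84 thousand.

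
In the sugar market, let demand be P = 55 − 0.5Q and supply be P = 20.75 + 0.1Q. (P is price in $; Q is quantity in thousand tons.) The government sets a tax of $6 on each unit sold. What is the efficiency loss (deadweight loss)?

Competitive equilibrium: 55 − 0.5Q = 20.75 + 0.1Q → Q* = 57.0833, P* = 26.4583.
With the tax, the buyer price exceeds the seller price by 6: (55 − 0.5Q) − (20.75 + 0.1Q) = 6 → Q' = 47.0833.
ΔQ = 57.0833 − 47.0833 = 10; the wedge equals the tax, 6.
DWL = ½ × 10 × 6 = $30 thousand.

$30 thousand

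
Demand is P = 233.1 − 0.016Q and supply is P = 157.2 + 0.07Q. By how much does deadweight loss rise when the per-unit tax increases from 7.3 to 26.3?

3711.63

Competitive equilibrium: 233.1 − 0.016Q = 157.2 + 0.07Q → Q* = 882.5581, P* = 218.9791.
For a per-unit tax t: ΔQ = t/0.086, so DWL = ½·t·(t/0.086) = t²/0.172.
At t = 7.3: DWL = 309.826. At t = 26.3: DWL = 4021.453.
Increase = 4021.453 − 309.826 = 3711.63.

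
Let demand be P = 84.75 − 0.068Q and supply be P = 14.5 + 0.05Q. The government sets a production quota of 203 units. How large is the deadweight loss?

9081.86

Competitive equilibrium: 84.75 − 0.068Q = 14.5 + 0.05Q → Q* = 595.339, P* = 44.2669.
At Q = 203: demand price = 84.75 − 0.068·203 = 70.946; supply price = 14.5 + 0.05·203 = 24.65.
ΔQ = 595.339 − 203 = 392.339; wedge = 70.946 − 24.65 = 46.296.
Welfare loss = ½ × 392.339 × 46.296 = 9081.86.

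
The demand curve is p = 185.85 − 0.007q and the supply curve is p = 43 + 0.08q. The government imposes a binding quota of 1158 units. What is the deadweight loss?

Competitive equilibrium: 185.85 − 0.007q = 43 + 0.08q → q* = 1641.954, p* = 174.3563.
At q = 1158: demand price = 185.85 − 0.007·1158 = 177.744; supply price = 43 + 0.08·1158 = 135.64.
Δq = 1641.954 − 1158 = 483.954; wedge = 177.744 − 135.64 = 42.104.
The triangle = ½ × 483.954 × 42.104 = 10188.20.

10188.20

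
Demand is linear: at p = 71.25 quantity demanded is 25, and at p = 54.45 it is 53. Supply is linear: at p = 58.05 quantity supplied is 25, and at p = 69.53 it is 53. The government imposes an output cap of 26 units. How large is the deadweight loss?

Demand slope = (54.45 − 71.25)/(53 − 25) = −0.6, so p = 86.25 − 0.6q.
Supply slope = (69.53 − 58.05)/(53 − 25) = 0.41, so p = 47.8 + 0.41q.
Competitive equilibrium: 86.25 − 0.6q = 47.8 + 0.41q → q* = 38.0693, p* = 63.4084.
At q = 26: demand price = 86.25 − 0.6·26 = 70.65; supply price = 47.8 + 0.41·26 = 58.46.
Δq = 38.0693 − 26 = 12.0693; wedge = 70.65 − 58.46 = 12.19.
The triangle = ½ × 12.0693 × 12.19 = 73.56.

73.56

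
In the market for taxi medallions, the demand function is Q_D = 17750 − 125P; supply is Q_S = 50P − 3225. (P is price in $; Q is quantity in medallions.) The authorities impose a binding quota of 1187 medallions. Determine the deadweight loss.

In inverse form: demand P = 142 − 0.008Q, supply P = 64.5 + 0.02Q.
Competitive equilibrium: 142 − 0.008Q = 64.5 + 0.02Q → Q* = 2767.8571, P* = 119.8571.
At Q = 1187: demand price = 142 − 0.008·1187 = 132.504; supply price = 64.5 + 0.02·1187 = 88.24.
ΔQ = 2767.8571 − 1187 = 1580.8571; wedge = 132.504 − 88.24 = 44.264.
Deadweight loss = ½ × 1580.8571 × 44.264 = $34987.53.

$34987.53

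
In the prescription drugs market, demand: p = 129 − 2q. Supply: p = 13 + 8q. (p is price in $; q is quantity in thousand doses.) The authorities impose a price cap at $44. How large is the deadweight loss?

Competitive equilibrium: 129 − 2q = 13 + 8q → q* = 11.6, p* = 105.8.
At the ceiling p = 44, quantity supplied = (44 − 13)/8 = 3.875.
Willingness to pay at q' = 3.875: 129 − 2·3.875 = 121.25.
Δq = 11.6 − 3.875 = 7.725; wedge = 121.25 − 44 = 77.25.
DWL = ½ × 7.725 × 77.25 = $298.38 thousand.

$298.38 thousand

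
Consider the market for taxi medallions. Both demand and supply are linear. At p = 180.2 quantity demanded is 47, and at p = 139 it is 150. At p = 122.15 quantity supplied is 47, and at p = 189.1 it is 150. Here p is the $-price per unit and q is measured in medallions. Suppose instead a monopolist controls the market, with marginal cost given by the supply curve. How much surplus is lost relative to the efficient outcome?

Demand slope = (139 − 180.2)/(150 − 47) = −0.4, so p = 199 − 0.4q.
Supply slope = (189.1 − 122.15)/(150 − 47) = 0.65, so p = 91.6 + 0.65q.
Competitive equilibrium: 199 − 0.4q = 91.6 + 0.65q → q* = 102.2857, p* = 158.0857.
Marginal revenue: MR = 199 − 0.8q. Set MR = MC: 199 − 0.8q = 91.6 + 0.65q → q_m = 74.069.
Price p_m = 199 − 0.4·74.069 = 169.3724; MC(q_m) = 91.6 + 0.65·74.069 = 139.7449.
Competitive q* = 102.2857, so Δq = 28.2167; wedge = 169.3724 − 139.7449 = 29.6275.
Welfare loss = ½ × 28.2167 × 29.6275 = $418.

$418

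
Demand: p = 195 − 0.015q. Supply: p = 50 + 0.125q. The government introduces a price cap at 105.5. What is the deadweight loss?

24508.81

Competitive equilibrium: 195 − 0.015q = 50 + 0.125q → q* = 1035.7143, p* = 179.4643.
At the ceiling p = 105.5, quantity supplied = (105.5 − 50)/0.125 = 444.
Willingness to pay at q' = 444: 195 − 0.015·444 = 188.34.
Δq = 1035.7143 − 444 = 591.7143; wedge = 188.34 − 105.5 = 82.84.
Welfare loss = ½ × 591.7143 × 82.84 = 24508.81.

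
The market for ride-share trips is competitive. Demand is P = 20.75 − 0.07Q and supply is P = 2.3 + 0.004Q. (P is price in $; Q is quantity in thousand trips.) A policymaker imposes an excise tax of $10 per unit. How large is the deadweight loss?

Competitive equilibrium: 20.75 − 0.07Q = 2.3 + 0.004Q → Q* = 249.3243, P* = 3.2973.
With the tax, the buyer price exceeds the seller price by 10: (20.75 − 0.07Q) − (2.3 + 0.004Q) = 10 → Q' = 114.1892.
ΔQ = 249.3243 − 114.1892 = 135.1351; the wedge equals the tax, 10.
DWL = ½ × 135.1351 × 10 = $675.68 thousand.

$675.68 thousand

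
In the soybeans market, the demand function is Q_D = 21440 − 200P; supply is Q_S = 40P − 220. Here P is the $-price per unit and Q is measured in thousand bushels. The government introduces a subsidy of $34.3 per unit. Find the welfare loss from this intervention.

In inverse form: demand P = 107.2 − 0.005Q, supply P = 5.5 + 0.025Q.
Competitive equilibrium: 107.2 − 0.005Q = 5.5 + 0.025Q → Q* = 3390, P* = 90.25.
The subsidy lowers effective supply by 34.3: P = 0.025Q − 28.8.
New quantity: 107.2 − 0.005Q = 0.025Q − 28.8 → Q' = 4533.3333.
Overproduction ΔQ = 4533.3333 − 3390 = 1143.3333; wedge = subsidy = 34.3.
Deadweight loss = ½ × 1143.3333 × 34.3 = $19608.17 thousand.

$19608.17 thousand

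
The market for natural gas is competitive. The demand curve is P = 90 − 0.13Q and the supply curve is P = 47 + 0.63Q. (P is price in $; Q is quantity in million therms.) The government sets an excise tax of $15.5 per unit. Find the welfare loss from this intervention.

Competitive equilibrium: 90 − 0.13Q = 47 + 0.63Q → Q* = 56.5789, P* = 82.6447.
With the tax, the buyer price exceeds the seller price by 15.5: (90 − 0.13Q) − (47 + 0.63Q) = 15.5 → Q' = 36.1842.
ΔQ = 56.5789 − 36.1842 = 20.3947; the wedge equals the tax, 15.5.
Welfare loss = ½ × 20.3947 × 15.5 = $158.06 million.

$158.06 million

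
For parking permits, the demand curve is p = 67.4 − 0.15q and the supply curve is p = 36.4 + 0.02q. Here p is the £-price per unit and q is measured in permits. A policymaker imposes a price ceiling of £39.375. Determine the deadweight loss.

Competitive equilibrium: 67.4 − 0.15q = 36.4 + 0.02q → q* = 182.3529, p* = 40.0471.
At the ceiling p = 39.375, quantity supplied = (39.375 − 36.4)/0.02 = 148.75.
Willingness to pay at q' = 148.75: 67.4 − 0.15·148.75 = 45.0875.
Δq = 182.3529 − 148.75 = 33.6029; wedge = 45.0875 − 39.375 = 5.7125.
Welfare loss = ½ × 33.6029 × 5.7125 = £95.98.

£95.98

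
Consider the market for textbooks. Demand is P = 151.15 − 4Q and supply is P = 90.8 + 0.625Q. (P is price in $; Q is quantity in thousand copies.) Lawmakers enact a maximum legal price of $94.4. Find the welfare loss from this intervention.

$122.85 thousand

Competitive equilibrium: 151.15 − 4Q = 90.8 + 0.625Q → Q* = 13.0486, P* = 98.9554.
At the ceiling P = 94.4, quantity supplied = (94.4 − 90.8)/0.625 = 5.76.
Willingness to pay at Q' = 5.76: 151.15 − 4·5.76 = 128.11.
ΔQ = 13.0486 − 5.76 = 7.2886; wedge = 128.11 − 94.4 = 33.71.
Deadweight loss = ½ × 7.2886 × 33.71 = $122.85 thousand.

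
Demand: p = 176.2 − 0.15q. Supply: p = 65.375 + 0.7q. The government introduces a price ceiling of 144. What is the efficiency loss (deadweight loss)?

Competitive equilibrium: 176.2 − 0.15q = 65.375 + 0.7q → q* = 130.3824, p* = 156.6426.
At the ceiling p = 144, quantity supplied = (144 − 65.375)/0.7 = 112.3214.
Willingness to pay at q' = 112.3214: 176.2 − 0.15·112.3214 = 159.3518.
Δq = 130.3824 − 112.3214 = 18.061; wedge = 159.3518 − 144 = 15.3518.
Welfare loss = ½ × 18.061 × 15.3518 = 138.63.

138.63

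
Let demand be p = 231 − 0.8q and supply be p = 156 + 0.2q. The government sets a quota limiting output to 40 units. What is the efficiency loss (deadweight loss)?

612.50

Competitive equilibrium: 231 − 0.8q = 156 + 0.2q → q* = 75, p* = 171.
At q = 40: demand price = 231 − 0.8·40 = 199; supply price = 156 + 0.2·40 = 164.
Δq = 75 − 40 = 35; wedge = 199 − 164 = 35.
Deadweight loss = ½ × 35 × 35 = 612.50.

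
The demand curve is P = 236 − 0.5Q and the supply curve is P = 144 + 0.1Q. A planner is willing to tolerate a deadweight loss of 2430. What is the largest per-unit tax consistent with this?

Competitive equilibrium: 236 − 0.5Q = 144 + 0.1Q → Q* = 153.3333, P* = 159.3333.
A tax t gives ΔQ = t/0.6 and wedge t, so DWL = t²/1.2.
t²/1.2 = 2430 → t² = 2916 → t = 54.

54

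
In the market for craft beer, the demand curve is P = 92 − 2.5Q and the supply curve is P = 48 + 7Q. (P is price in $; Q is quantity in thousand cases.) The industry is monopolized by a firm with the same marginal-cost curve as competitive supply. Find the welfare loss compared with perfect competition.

$4.42 thousand

Competitive equilibrium: 92 − 2.5Q = 48 + 7Q → Q* = 4.6316, P* = 80.4211.
Marginal revenue: MR = 92 − 5Q. Set MR = MC: 92 − 5Q = 48 + 7Q → Q_m = 3.6667.
Price P_m = 92 − 2.5·3.6667 = 82.8333; MC(Q_m) = 48 + 7·3.6667 = 73.6669.
Competitive Q* = 4.6316, so ΔQ = 0.9649; wedge = 82.8333 − 73.6669 = 9.1664.
DWL = ½ × 0.9649 × 9.1664 = $4.42 thousand.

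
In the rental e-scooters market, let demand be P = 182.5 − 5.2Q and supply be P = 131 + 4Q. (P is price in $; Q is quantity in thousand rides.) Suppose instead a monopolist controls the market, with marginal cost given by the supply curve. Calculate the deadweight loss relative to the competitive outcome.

Competitive equilibrium: 182.5 − 5.2Q = 131 + 4Q → Q* = 5.5978, P* = 153.3913.
Marginal revenue: MR = 182.5 − 10.4Q. Set MR = MC: 182.5 − 10.4Q = 131 + 4Q → Q_m = 3.5764.
Price P_m = 182.5 − 5.2·3.5764 = 163.9027; MC(Q_m) = 131 + 4·3.5764 = 145.3056.
Competitive Q* = 5.5978, so ΔQ = 2.0214; wedge = 163.9027 − 145.3056 = 18.5971.
Welfare loss = ½ × 2.0214 × 18.5971 = $18.80 thousand.

$18.80 thousand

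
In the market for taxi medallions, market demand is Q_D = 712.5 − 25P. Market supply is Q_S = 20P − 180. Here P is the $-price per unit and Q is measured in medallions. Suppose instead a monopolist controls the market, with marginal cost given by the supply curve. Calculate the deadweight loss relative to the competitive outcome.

$200

In inverse form: demand P = 28.5 − 0.04Q, supply P = 9 + 0.05Q.
Competitive equilibrium: 28.5 − 0.04Q = 9 + 0.05Q → Q* = 216.6667, P* = 19.8333.
Marginal revenue: MR = 28.5 − 0.08Q. Set MR = MC: 28.5 − 0.08Q = 9 + 0.05Q → Q_m = 150.
Price P_m = 28.5 − 0.04·150 = 22.5; MC(Q_m) = 9 + 0.05·150 = 16.5.
Competitive Q* = 216.6667, so ΔQ = 66.6667; wedge = 22.5 − 16.5 = 6.
The triangle = ½ × 66.6667 × 6 = $200.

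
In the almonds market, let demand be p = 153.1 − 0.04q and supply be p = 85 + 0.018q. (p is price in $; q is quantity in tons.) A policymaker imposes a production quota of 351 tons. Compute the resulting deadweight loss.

Competitive equilibrium: 153.1 − 0.04q = 85 + 0.018q → q* = 1174.13793, p* = 106.13448.
At q = 351: demand price = 153.1 − 0.04·351 = 139.06; supply price = 85 + 0.018·351 = 91.318.
Δq = 1174.13793 − 351 = 823.13793; wedge = 139.06 − 91.318 = 47.742.
Deadweight loss = ½ × 823.13793 × 47.742 = $19649.13.

$19649.13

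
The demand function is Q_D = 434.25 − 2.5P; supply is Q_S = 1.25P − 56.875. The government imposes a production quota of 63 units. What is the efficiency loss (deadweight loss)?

In inverse form: demand P = 173.7 − 0.4Q, supply P = 45.5 + 0.8Q.
Competitive equilibrium: 173.7 − 0.4Q = 45.5 + 0.8Q → Q* = 106.8333, P* = 130.9667.
At Q = 63: demand price = 173.7 − 0.4·63 = 148.5; supply price = 45.5 + 0.8·63 = 95.9.
ΔQ = 106.8333 − 63 = 43.8333; wedge = 148.5 − 95.9 = 52.6.
DWL = ½ × 43.8333 × 52.6 = 1152.82.

1152.82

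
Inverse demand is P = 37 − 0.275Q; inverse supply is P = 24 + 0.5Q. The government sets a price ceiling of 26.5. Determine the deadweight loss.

Competitive equilibrium: 37 − 0.275Q = 24 + 0.5Q → Q* = 16.7742, P* = 32.3871.
At the ceiling P = 26.5, quantity supplied = (26.5 − 24)/0.5 = 5.
Willingness to pay at Q' = 5: 37 − 0.275·5 = 35.625.
ΔQ = 16.7742 − 5 = 11.7742; wedge = 35.625 − 26.5 = 9.125.
DWL = ½ × 11.7742 × 9.125 = 53.72.

53.72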